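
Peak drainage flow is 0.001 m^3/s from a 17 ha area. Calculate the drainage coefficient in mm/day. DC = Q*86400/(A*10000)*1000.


DC = Q * 86400 / (A * 10000) * 1000
DC = 0.001 * 86400 / (17 * 10000) * 1000
DC = 86400.0000 / 170000

0.5082 mm/day


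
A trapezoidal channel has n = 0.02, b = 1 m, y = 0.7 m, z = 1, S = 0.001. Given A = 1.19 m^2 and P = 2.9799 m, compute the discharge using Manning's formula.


R = A/P = 1.19/2.9799 = 0.399342
Q = (1/0.02) * 1.19 * 0.399342^(2/3) * 0.001^0.5

1.0203 m^3/s


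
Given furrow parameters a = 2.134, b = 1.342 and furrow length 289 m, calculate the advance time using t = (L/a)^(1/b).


t = (L/a)^(1/b)
t = (289/2.134)^(1/1.342)
t = 135.426429^(1/1.342)

38.7661 min


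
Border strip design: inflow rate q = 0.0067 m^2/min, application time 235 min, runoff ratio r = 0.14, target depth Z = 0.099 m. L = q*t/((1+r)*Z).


L = q*t/((1+r)*Z)
L = 0.0067*235/((1+0.14)*0.099)
L = 1.5745/0.11286

13.9509 m


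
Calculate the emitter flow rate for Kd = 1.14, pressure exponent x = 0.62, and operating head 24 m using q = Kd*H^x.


q = Kd * H^x = 1.14 * 24^0.62 = 1.14 * 7.173498

8.1778 L/h


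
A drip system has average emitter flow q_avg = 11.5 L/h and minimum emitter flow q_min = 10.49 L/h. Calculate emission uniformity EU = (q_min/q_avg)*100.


EU = (q_min/q_avg)*100 = (10.49/11.5)*100 = 91.2174%

91.2174 %


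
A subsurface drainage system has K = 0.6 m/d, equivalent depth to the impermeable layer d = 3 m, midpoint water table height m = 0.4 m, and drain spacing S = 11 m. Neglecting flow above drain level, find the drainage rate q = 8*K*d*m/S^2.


q = 8*K*d*m/S^2
q = 8*0.6*3*0.4/11^2
q = 5.7600 / 121

0.0476 m/d


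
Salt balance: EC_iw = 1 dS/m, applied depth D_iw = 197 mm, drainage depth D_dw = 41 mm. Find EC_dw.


EC_dw = EC_iw * D_iw / D_dw
EC_dw = 1 * 197 / 41
EC_dw = 197 / 41

4.8049 dS/m


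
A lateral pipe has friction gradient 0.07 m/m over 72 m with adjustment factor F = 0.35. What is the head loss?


hf = J * L * F = 0.07 * 72 * 0.35 = 1.7640 m

1.7640 m


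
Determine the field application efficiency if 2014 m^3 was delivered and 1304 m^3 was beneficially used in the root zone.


Ea = V_root / V_field * 100 = 1304 / 2014 * 100 = 64.7468%

64.7468 %


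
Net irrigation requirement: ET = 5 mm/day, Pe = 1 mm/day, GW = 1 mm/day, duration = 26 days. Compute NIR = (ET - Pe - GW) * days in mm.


Daily deficit = ET - Pe - GW = 5 - 1 - 1 = 3 mm/day
NIR = 3 * 26 = 78 mm

78.0000 mm


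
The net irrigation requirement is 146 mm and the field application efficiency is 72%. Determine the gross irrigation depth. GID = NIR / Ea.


Ea = 72% = 0.72
GID = NIR / Ea = 146 / 0.72 = 202.7778 mm

202.7778 mm


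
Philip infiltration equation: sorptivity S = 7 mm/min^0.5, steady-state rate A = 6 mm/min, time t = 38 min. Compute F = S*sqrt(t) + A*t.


F = S*sqrt(t) + A*t
F = 7*sqrt(38) + 6*38
F = 7*6.164414 + 228

271.1509 mm


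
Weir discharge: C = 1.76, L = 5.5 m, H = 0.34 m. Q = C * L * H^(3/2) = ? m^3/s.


Q = C * L * H^(3/2) = 1.76 * 5.5 * 0.34^1.5 = 1.76 * 5.5 * 0.198252

1.9191 m^3/s


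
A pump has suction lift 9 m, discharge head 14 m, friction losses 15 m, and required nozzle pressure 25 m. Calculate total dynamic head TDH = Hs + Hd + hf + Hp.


TDH = Hs + Hd + hf + Hp = 9 + 14 + 15 + 25 = 63

63 m


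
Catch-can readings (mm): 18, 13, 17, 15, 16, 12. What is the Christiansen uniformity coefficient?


mean = 15.166667 mm
MAD = 1.833333 mm
CU = (1 - 1.833333/15.166667)*100

87.9121 %


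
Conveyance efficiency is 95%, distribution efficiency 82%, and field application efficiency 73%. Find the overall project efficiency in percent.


Ec = 0.95, Eb = 0.82, Ea = 0.73
E = 0.95 * 0.82 * 0.73 * 100 = 56.8670%

56.8670 %


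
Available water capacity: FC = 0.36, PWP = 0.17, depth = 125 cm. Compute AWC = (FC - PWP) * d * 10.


AWC = (FC - PWP) * d * 10
AWC = (0.36 - 0.17) * 125 * 10
AWC = 0.1900 * 125 * 10

237.5000 mm


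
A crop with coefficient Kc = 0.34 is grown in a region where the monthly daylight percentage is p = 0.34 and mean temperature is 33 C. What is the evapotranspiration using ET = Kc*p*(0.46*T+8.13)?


ET = Kc * p * (0.46*T + 8.13)
ET = 0.34 * 0.34 * (0.46*33 + 8.13)
ET = 0.34 * 0.34 * 23.3100

2.6946 mm/day


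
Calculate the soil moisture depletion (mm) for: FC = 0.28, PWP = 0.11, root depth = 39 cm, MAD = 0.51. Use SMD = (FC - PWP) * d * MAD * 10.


SMD = (FC - PWP) * d * MAD * 10
SMD = (0.28 - 0.11) * 39 * 0.51 * 10
SMD = 0.1700 * 39 * 0.51 * 10

33.8130 mm


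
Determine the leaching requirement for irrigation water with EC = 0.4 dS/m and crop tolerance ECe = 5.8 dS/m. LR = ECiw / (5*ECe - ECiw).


LR = ECiw / (5*ECe - ECiw)
LR = 0.4 / (5*5.8 - 0.4)
LR = 0.4 / 28.6000

0.0140


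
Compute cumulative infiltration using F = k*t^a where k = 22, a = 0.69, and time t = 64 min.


F = k * t^a = 22 * 64^0.69
F = 22 * 17.630482

387.8706 mm


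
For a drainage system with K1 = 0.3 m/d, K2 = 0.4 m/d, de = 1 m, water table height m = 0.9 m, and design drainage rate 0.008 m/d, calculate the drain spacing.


S^2 = 8*K2*de*m/q + 4*K1*m^2/q
S^2 = 8*0.4*1*0.9/0.008 + 4*0.3*0.9^2/0.008
S = sqrt(481.5000)

21.9431 m


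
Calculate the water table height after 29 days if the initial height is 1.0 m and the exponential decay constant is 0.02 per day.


m = m0 * exp(-k*t)
m = 1.0 * exp(-0.02 * 29)
m = 1.0 * exp(-0.5800)

0.5599 m


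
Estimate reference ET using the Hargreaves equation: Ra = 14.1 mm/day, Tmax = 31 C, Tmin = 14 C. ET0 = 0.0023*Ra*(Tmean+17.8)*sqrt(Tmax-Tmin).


Tmean = (Tmax + Tmin)/2 = (31 + 14)/2 = 22.5
ET0 = 0.0023 * 14.1 * (22.5 + 17.8) * sqrt(31 - 14)
ET0 = 0.0023 * 14.1 * 40.3 * 4.123106

5.3886 mm/day


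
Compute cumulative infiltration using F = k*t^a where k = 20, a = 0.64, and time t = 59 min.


F = k * t^a = 20 * 59^0.64
F = 20 * 13.593938

271.8788 mm


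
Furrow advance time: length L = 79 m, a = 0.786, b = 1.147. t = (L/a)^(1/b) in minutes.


t = (L/a)^(1/b)
t = (79/0.786)^(1/1.147)
t = 100.508906^(1/1.147)

55.6674 min


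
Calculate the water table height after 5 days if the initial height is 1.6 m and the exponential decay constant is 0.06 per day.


m = m0 * exp(-k*t)
m = 1.6 * exp(-0.06 * 5)
m = 1.6 * exp(-0.3000)

1.1853 m


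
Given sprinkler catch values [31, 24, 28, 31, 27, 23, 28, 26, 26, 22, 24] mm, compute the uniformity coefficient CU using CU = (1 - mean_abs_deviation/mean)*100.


mean = 26.363636 mm
MAD = 2.396694 mm
CU = (1 - 2.396694/26.363636)*100

90.9091 %


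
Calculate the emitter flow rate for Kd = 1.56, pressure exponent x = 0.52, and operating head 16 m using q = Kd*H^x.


q = Kd * H^x = 1.56 * 16^0.52 = 1.56 * 4.228072

6.5958 L/h


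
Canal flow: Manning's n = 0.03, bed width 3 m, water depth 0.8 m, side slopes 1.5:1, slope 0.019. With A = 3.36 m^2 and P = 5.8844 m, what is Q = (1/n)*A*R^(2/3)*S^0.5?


R = A/P = 3.36/5.8844 = 0.571001
Q = (1/0.03) * 3.36 * 0.571001^(2/3) * 0.019^0.5

10.6256 m^3/s


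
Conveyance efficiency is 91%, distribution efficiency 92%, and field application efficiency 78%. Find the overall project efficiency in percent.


Ec = 0.91, Eb = 0.92, Ea = 0.78
E = 0.91 * 0.92 * 0.78 * 100 = 65.3016%

65.3016 %


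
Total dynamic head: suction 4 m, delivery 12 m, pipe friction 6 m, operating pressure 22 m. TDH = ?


TDH = Hs + Hd + hf + Hp = 4 + 12 + 6 + 22 = 44

44 m


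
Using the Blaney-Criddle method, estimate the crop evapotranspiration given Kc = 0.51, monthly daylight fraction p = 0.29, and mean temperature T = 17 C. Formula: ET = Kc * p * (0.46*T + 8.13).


ET = Kc * p * (0.46*T + 8.13)
ET = 0.51 * 0.29 * (0.46*17 + 8.13)
ET = 0.51 * 0.29 * 15.9500

2.3590 mm/day


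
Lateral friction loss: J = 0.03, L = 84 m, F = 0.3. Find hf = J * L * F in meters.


hf = J * L * F = 0.03 * 84 * 0.3 = 0.7560 m

0.7560 m


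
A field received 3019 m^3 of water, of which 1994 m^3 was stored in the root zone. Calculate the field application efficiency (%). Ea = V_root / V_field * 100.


Ea = V_root / V_field * 100 = 1994 / 3019 * 100 = 66.0484%

66.0484 %


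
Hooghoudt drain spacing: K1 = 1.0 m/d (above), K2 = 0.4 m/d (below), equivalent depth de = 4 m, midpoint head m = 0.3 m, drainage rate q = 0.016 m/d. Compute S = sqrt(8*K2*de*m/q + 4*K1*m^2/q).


S^2 = 8*K2*de*m/q + 4*K1*m^2/q
S^2 = 8*0.4*4*0.3/0.016 + 4*1.0*0.3^2/0.016
S = sqrt(262.5000)

16.2019 m


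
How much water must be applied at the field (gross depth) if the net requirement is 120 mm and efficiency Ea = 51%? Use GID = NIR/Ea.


Ea = 51% = 0.51
GID = NIR / Ea = 120 / 0.51 = 235.2941 mm

235.2941 mm


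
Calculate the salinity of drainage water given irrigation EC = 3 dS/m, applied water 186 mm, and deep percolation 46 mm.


EC_dw = EC_iw * D_iw / D_dw
EC_dw = 3 * 186 / 46
EC_dw = 558 / 46

12.1304 dS/m


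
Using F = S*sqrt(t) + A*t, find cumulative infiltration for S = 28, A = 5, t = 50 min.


F = S*sqrt(t) + A*t
F = 28*sqrt(50) + 5*50
F = 28*7.071068 + 250

447.9899 mm


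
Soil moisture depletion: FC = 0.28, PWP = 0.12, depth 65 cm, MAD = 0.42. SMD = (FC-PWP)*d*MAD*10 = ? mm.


SMD = (FC - PWP) * d * MAD * 10
SMD = (0.28 - 0.12) * 65 * 0.42 * 10
SMD = 0.1600 * 65 * 0.42 * 10

43.6800 mm


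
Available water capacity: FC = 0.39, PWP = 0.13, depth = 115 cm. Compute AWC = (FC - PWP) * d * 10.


AWC = (FC - PWP) * d * 10
AWC = (0.39 - 0.13) * 115 * 10
AWC = 0.2600 * 115 * 10

299.0000 mm


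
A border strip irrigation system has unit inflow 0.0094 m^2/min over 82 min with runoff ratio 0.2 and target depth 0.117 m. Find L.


L = q*t/((1+r)*Z)
L = 0.0094*82/((1+0.2)*0.117)
L = 0.7708/0.1404

5.4900 m


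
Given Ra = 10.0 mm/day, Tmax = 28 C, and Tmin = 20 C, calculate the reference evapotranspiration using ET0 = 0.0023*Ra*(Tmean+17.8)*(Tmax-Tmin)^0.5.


Tmean = (Tmax + Tmin)/2 = (28 + 20)/2 = 24.0
ET0 = 0.0023 * 10.0 * (24.0 + 17.8) * sqrt(28 - 20)
ET0 = 0.0023 * 10.0 * 41.8 * 2.828427

2.7192 mm/day


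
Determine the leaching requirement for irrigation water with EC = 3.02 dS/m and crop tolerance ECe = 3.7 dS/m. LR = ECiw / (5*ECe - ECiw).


LR = ECiw / (5*ECe - ECiw)
LR = 3.02 / (5*3.7 - 3.02)
LR = 3.02 / 15.4800

0.1951


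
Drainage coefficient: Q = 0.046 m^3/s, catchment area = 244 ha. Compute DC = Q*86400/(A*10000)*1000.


DC = Q * 86400 / (A * 10000) * 1000
DC = 0.046 * 86400 / (244 * 10000) * 1000
DC = 3974400.0000 / 2440000

1.6289 mm/day


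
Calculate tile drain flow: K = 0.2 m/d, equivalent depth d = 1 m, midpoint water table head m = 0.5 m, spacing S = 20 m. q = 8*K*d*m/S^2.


q = 8*K*d*m/S^2
q = 8*0.2*1*0.5/20^2
q = 0.8000 / 400

0.0020 m/d


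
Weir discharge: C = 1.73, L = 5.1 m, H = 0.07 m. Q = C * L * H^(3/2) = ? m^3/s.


Q = C * L * H^(3/2) = 1.73 * 5.1 * 0.07^1.5 = 1.73 * 5.1 * 0.018520

0.1634 m^3/s


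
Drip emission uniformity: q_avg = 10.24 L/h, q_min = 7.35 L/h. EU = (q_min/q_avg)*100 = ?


EU = (q_min/q_avg)*100 = (7.35/10.24)*100 = 71.7773%

71.7773 %


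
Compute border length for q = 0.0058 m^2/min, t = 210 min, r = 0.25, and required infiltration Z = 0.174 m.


L = q*t/((1+r)*Z)
L = 0.0058*210/((1+0.25)*0.174)
L = 1.218/0.2175

5.6000 m


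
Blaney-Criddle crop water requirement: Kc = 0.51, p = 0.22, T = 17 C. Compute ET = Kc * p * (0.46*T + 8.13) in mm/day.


ET = Kc * p * (0.46*T + 8.13)
ET = 0.51 * 0.22 * (0.46*17 + 8.13)
ET = 0.51 * 0.22 * 15.9500

1.7896 mm/day


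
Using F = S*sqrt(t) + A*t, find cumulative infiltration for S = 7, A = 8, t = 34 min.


F = S*sqrt(t) + A*t
F = 7*sqrt(34) + 8*34
F = 7*5.830952 + 272

312.8167 mm


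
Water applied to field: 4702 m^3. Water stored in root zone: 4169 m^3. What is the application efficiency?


Ea = V_root / V_field * 100 = 4169 / 4702 * 100 = 88.6644%

88.6644 %


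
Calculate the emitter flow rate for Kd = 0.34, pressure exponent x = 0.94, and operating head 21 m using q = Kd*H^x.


q = Kd * H^x = 0.34 * 21^0.94 = 0.34 * 17.493880

5.9479 L/h


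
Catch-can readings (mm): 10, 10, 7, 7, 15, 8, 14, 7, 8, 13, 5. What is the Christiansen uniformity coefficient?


mean = 9.454545 mm
MAD = 2.677686 mm
CU = (1 - 2.677686/9.454545)*100

71.6783 %


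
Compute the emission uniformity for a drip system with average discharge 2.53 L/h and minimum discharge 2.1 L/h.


EU = (q_min/q_avg)*100 = (2.1/2.53)*100 = 83.0040%

83.0040 %


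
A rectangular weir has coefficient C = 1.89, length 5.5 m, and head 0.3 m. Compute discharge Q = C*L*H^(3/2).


Q = C * L * H^(3/2) = 1.89 * 5.5 * 0.3^1.5 = 1.89 * 5.5 * 0.164317

1.7081 m^3/s


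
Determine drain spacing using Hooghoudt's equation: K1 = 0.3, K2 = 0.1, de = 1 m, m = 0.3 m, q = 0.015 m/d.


S^2 = 8*K2*de*m/q + 4*K1*m^2/q
S^2 = 8*0.1*1*0.3/0.015 + 4*0.3*0.3^2/0.015
S = sqrt(23.2000)

4.8166 m


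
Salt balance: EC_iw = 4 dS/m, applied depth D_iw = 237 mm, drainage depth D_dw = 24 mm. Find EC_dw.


EC_dw = EC_iw * D_iw / D_dw
EC_dw = 4 * 237 / 24
EC_dw = 948 / 24

39.5000 dS/m


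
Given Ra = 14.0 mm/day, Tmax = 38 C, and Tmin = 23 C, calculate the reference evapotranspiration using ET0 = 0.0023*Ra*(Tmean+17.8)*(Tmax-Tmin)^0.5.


Tmean = (Tmax + Tmin)/2 = (38 + 23)/2 = 30.5
ET0 = 0.0023 * 14.0 * (30.5 + 17.8) * sqrt(38 - 23)
ET0 = 0.0023 * 14.0 * 48.3 * 3.872983

6.0235 mm/day


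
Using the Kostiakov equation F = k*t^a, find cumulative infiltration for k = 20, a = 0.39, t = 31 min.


F = k * t^a = 20 * 31^0.39
F = 20 * 3.816199

76.3240 mm


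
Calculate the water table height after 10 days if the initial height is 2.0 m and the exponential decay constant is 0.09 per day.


m = m0 * exp(-k*t)
m = 2.0 * exp(-0.09 * 10)
m = 2.0 * exp(-0.9000)

0.8131 m


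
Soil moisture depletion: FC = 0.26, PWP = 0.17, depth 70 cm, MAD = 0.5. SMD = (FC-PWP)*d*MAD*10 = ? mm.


SMD = (FC - PWP) * d * MAD * 10
SMD = (0.26 - 0.17) * 70 * 0.5 * 10
SMD = 0.0900 * 70 * 0.5 * 10

31.5000 mm


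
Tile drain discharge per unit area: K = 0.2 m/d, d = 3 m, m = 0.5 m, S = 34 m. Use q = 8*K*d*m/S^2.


q = 8*K*d*m/S^2
q = 8*0.2*3*0.5/34^2
q = 2.4000 / 1156

0.0021 m/d


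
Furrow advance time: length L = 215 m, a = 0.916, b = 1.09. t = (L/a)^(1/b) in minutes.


t = (L/a)^(1/b)
t = (215/0.916)^(1/1.09)
t = 234.716157^(1/1.09)

149.5581 min


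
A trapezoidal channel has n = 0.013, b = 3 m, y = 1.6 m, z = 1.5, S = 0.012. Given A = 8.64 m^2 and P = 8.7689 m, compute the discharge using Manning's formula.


R = A/P = 8.64/8.7689 = 0.985300
Q = (1/0.013) * 8.64 * 0.985300^(2/3) * 0.012^0.5

72.0897 m^3/s


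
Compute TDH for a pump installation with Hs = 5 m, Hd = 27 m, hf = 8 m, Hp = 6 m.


TDH = Hs + Hd + hf + Hp = 5 + 27 + 8 + 6 = 46

46 m


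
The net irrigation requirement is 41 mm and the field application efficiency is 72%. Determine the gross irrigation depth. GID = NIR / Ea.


Ea = 72% = 0.72
GID = NIR / Ea = 41 / 0.72 = 56.9444 mm

56.9444 mm


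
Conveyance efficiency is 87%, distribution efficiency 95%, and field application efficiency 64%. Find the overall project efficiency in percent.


Ec = 0.87, Eb = 0.95, Ea = 0.64
E = 0.87 * 0.95 * 0.64 * 100 = 52.8960%

52.8960 %


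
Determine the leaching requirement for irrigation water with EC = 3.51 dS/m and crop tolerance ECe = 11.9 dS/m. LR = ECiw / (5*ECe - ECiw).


LR = ECiw / (5*ECe - ECiw)
LR = 3.51 / (5*11.9 - 3.51)
LR = 3.51 / 55.9900

0.0627


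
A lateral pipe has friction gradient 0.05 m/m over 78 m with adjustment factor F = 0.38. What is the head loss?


hf = J * L * F = 0.05 * 78 * 0.38 = 1.4820 m

1.4820 m


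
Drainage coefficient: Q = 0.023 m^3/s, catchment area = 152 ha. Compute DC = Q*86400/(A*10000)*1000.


DC = Q * 86400 / (A * 10000) * 1000
DC = 0.023 * 86400 / (152 * 10000) * 1000
DC = 1987200.0000 / 1520000

1.3074 mm/day


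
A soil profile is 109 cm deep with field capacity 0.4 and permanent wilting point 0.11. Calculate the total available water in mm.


AWC = (FC - PWP) * d * 10
AWC = (0.4 - 0.11) * 109 * 10
AWC = 0.2900 * 109 * 10

316.1000 mm


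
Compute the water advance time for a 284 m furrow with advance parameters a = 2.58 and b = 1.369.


t = (L/a)^(1/b)
t = (284/2.58)^(1/1.369)
t = 110.077519^(1/1.369)

31.0013 min


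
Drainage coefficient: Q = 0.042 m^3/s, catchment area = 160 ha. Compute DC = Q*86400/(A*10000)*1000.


DC = Q * 86400 / (A * 10000) * 1000
DC = 0.042 * 86400 / (160 * 10000) * 1000
DC = 3628800.0000 / 1600000

2.2680 mm/day


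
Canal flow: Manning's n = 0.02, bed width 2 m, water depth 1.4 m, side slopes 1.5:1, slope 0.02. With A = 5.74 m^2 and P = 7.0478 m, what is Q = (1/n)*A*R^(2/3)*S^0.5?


R = A/P = 5.74/7.0478 = 0.814439
Q = (1/0.02) * 5.74 * 0.814439^(2/3) * 0.02^0.5

35.3972 m^3/s


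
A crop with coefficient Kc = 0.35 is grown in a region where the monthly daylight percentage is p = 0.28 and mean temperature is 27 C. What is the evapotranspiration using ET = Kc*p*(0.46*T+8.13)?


ET = Kc * p * (0.46*T + 8.13)
ET = 0.35 * 0.28 * (0.46*27 + 8.13)
ET = 0.35 * 0.28 * 20.5500

2.0139 mm/day


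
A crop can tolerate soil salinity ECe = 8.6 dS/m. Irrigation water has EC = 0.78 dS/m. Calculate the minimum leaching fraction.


LR = ECiw / (5*ECe - ECiw)
LR = 0.78 / (5*8.6 - 0.78)
LR = 0.78 / 42.2200

0.0185


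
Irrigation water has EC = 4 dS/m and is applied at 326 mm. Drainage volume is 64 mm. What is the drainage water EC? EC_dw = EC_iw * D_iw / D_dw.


EC_dw = EC_iw * D_iw / D_dw
EC_dw = 4 * 326 / 64
EC_dw = 1304 / 64

20.3750 dS/m


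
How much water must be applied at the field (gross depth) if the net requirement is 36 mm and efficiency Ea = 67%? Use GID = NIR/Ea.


Ea = 67% = 0.67
GID = NIR / Ea = 36 / 0.67 = 53.7313 mm

53.7313 mm


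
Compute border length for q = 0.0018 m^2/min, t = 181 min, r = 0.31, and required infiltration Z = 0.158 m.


L = q*t/((1+r)*Z)
L = 0.0018*181/((1+0.31)*0.158)
L = 0.3258/0.20698

1.5741 m


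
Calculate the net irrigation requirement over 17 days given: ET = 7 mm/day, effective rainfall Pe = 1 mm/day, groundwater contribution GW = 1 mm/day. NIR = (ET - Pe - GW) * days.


Daily deficit = ET - Pe - GW = 7 - 1 - 1 = 5 mm/day
NIR = 5 * 17 = 85 mm

85.0000 mm


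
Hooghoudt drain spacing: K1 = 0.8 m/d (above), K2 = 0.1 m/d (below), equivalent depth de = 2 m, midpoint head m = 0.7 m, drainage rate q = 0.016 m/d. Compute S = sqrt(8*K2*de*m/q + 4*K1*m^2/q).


S^2 = 8*K2*de*m/q + 4*K1*m^2/q
S^2 = 8*0.1*2*0.7/0.016 + 4*0.8*0.7^2/0.016
S = sqrt(168.0000)

12.9615 m


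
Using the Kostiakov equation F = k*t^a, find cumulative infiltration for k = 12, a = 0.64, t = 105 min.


F = k * t^a = 12 * 105^0.64
F = 12 * 19.658988

235.9079 mm


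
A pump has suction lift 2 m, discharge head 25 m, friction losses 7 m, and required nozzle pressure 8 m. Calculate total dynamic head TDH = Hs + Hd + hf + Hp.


TDH = Hs + Hd + hf + Hp = 2 + 25 + 7 + 8 = 42

42 m


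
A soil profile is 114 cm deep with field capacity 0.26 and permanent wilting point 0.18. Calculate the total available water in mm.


AWC = (FC - PWP) * d * 10
AWC = (0.26 - 0.18) * 114 * 10
AWC = 0.0800 * 114 * 10

91.2000 mm


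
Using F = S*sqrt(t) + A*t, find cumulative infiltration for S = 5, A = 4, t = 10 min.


F = S*sqrt(t) + A*t
F = 5*sqrt(10) + 4*10
F = 5*3.162278 + 40

55.8114 mm


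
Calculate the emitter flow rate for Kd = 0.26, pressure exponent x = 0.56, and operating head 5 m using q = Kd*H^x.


q = Kd * H^x = 0.26 * 5^0.56 = 0.26 * 2.462766

0.6403 L/h


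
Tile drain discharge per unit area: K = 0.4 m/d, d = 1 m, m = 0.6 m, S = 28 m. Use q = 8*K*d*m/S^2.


q = 8*K*d*m/S^2
q = 8*0.4*1*0.6/28^2
q = 1.9200 / 784

0.0024 m/d


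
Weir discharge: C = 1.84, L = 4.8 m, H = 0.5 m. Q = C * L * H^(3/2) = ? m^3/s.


Q = C * L * H^(3/2) = 1.84 * 4.8 * 0.5^1.5 = 1.84 * 4.8 * 0.353553

3.1226 m^3/s


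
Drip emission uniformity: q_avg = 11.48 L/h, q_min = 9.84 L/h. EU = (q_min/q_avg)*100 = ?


EU = (q_min/q_avg)*100 = (9.84/11.48)*100 = 85.7143%

85.7143 %


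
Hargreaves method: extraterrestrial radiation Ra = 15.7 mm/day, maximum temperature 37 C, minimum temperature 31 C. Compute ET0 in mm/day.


Tmean = (Tmax + Tmin)/2 = (37 + 31)/2 = 34.0
ET0 = 0.0023 * 15.7 * (34.0 + 17.8) * sqrt(37 - 31)
ET0 = 0.0023 * 15.7 * 51.8 * 2.449490

4.5818 mm/day


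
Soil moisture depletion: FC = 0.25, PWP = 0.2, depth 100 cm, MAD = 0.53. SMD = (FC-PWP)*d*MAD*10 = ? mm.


SMD = (FC - PWP) * d * MAD * 10
SMD = (0.25 - 0.2) * 100 * 0.53 * 10
SMD = 0.0500 * 100 * 0.53 * 10

26.5000 mm


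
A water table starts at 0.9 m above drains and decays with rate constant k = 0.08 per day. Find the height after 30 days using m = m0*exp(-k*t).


m = m0 * exp(-k*t)
m = 0.9 * exp(-0.08 * 30)
m = 0.9 * exp(-2.4000)

0.0816 m


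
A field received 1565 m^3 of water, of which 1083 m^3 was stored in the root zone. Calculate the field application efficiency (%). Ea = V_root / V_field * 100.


Ea = V_root / V_field * 100 = 1083 / 1565 * 100 = 69.2013%

69.2013 %


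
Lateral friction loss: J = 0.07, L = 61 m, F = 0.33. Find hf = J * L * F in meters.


hf = J * L * F = 0.07 * 61 * 0.33 = 1.4091 m

1.4091 m


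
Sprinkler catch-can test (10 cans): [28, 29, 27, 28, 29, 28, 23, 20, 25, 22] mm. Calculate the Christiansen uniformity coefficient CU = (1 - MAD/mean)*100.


mean = 25.900000 mm
MAD = 2.720000 mm
CU = (1 - 2.720000/25.900000)*100

89.4981 %


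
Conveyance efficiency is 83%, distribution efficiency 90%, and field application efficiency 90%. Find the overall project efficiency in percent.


Ec = 0.83, Eb = 0.9, Ea = 0.9
E = 0.83 * 0.9 * 0.9 * 100 = 67.2300%

67.2300 %


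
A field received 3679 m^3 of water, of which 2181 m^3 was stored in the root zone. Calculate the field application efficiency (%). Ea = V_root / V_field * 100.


Ea = V_root / V_field * 100 = 2181 / 3679 * 100 = 59.2824%

59.2824 %


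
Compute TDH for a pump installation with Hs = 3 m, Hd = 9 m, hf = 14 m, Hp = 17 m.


TDH = Hs + Hd + hf + Hp = 3 + 9 + 14 + 17 = 43

43 m


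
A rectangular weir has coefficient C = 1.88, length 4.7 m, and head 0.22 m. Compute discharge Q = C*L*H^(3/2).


Q = C * L * H^(3/2) = 1.88 * 4.7 * 0.22^1.5 = 1.88 * 4.7 * 0.103189

0.9118 m^3/s


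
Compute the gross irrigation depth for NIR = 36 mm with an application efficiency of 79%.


Ea = 79% = 0.79
GID = NIR / Ea = 36 / 0.79 = 45.5696 mm

45.5696 mm


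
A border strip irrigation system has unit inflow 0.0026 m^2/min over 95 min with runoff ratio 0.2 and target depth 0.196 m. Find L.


L = q*t/((1+r)*Z)
L = 0.0026*95/((1+0.2)*0.196)
L = 0.247/0.2352

1.0502 m


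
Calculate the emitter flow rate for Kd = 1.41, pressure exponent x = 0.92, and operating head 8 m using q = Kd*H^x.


q = Kd * H^x = 1.41 * 8^0.92 = 1.41 * 6.773962

9.5513 L/h


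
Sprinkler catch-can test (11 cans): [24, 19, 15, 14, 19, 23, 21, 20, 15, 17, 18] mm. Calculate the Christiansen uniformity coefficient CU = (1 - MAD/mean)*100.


mean = 18.636364 mm
MAD = 2.578512 mm
CU = (1 - 2.578512/18.636364)*100

86.1641 %


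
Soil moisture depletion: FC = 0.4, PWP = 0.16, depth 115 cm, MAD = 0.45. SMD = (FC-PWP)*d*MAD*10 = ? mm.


SMD = (FC - PWP) * d * MAD * 10
SMD = (0.4 - 0.16) * 115 * 0.45 * 10
SMD = 0.2400 * 115 * 0.45 * 10

124.2000 mm


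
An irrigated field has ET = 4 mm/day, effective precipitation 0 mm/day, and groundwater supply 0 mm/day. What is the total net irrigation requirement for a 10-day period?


Daily deficit = ET - Pe - GW = 4 - 0 - 0 = 4 mm/day
NIR = 4 * 10 = 40 mm

40.0000 mm


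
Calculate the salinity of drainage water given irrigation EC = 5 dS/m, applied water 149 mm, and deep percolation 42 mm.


EC_dw = EC_iw * D_iw / D_dw
EC_dw = 5 * 149 / 42
EC_dw = 745 / 42

17.7381 dS/m


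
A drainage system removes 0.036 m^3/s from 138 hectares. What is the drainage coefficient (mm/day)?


DC = Q * 86400 / (A * 10000) * 1000
DC = 0.036 * 86400 / (138 * 10000) * 1000
DC = 3110400.0000 / 1380000

2.2539 mm/day


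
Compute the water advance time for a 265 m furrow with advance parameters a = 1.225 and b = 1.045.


t = (L/a)^(1/b)
t = (265/1.225)^(1/1.045)
t = 216.326531^(1/1.045)

171.6148 min


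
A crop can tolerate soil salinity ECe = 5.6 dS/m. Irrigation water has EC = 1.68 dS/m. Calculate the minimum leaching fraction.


LR = ECiw / (5*ECe - ECiw)
LR = 1.68 / (5*5.6 - 1.68)
LR = 1.68 / 26.3200

0.0638


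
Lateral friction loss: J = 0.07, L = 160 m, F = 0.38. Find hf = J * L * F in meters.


hf = J * L * F = 0.07 * 160 * 0.38 = 4.2560 m

4.2560 m


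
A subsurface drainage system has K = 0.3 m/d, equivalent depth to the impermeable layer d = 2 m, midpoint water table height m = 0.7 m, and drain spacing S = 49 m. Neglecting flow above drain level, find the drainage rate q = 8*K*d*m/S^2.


q = 8*K*d*m/S^2
q = 8*0.3*2*0.7/49^2
q = 3.3600 / 2401

0.0014 m/d


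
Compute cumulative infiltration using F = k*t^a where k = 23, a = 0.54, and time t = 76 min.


F = k * t^a = 23 * 76^0.54
F = 23 * 10.366672

238.4335 mm


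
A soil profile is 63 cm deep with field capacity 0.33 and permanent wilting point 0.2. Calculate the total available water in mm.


AWC = (FC - PWP) * d * 10
AWC = (0.33 - 0.2) * 63 * 10
AWC = 0.1300 * 63 * 10

81.9000 mm


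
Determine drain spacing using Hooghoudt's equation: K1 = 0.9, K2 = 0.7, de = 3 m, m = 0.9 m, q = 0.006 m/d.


S^2 = 8*K2*de*m/q + 4*K1*m^2/q
S^2 = 8*0.7*3*0.9/0.006 + 4*0.9*0.9^2/0.006
S = sqrt(3006.0000)

54.8270 m


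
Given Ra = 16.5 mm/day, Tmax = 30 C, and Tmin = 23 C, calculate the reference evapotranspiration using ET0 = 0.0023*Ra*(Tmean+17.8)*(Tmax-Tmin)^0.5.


Tmean = (Tmax + Tmin)/2 = (30 + 23)/2 = 26.5
ET0 = 0.0023 * 16.5 * (26.5 + 17.8) * sqrt(30 - 23)
ET0 = 0.0023 * 16.5 * 44.3 * 2.645751

4.4480 mm/day


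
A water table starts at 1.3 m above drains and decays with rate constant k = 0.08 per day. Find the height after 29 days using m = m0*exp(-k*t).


m = m0 * exp(-k*t)
m = 1.3 * exp(-0.08 * 29)
m = 1.3 * exp(-2.3200)

0.1278 m


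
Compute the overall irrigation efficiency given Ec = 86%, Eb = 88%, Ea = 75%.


Ec = 0.86, Eb = 0.88, Ea = 0.75
E = 0.86 * 0.88 * 0.75 * 100 = 56.7600%

56.7600 %


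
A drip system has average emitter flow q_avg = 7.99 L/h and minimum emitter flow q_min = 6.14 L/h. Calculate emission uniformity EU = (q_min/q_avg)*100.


EU = (q_min/q_avg)*100 = (6.14/7.99)*100 = 76.8461%

76.8461 %


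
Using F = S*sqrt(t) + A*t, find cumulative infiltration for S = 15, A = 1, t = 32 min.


F = S*sqrt(t) + A*t
F = 15*sqrt(32) + 1*32
F = 15*5.656854 + 32

116.8528 mm


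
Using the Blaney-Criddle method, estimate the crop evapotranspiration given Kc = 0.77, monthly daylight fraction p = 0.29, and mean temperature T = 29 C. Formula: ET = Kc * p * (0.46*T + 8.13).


ET = Kc * p * (0.46*T + 8.13)
ET = 0.77 * 0.29 * (0.46*29 + 8.13)
ET = 0.77 * 0.29 * 21.4700

4.7943 mm/day


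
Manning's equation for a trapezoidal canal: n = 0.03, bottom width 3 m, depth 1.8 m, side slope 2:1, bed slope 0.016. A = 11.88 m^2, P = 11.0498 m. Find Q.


R = A/P = 11.88/11.0498 = 1.075133
Q = (1/0.03) * 11.88 * 1.075133^(2/3) * 0.016^0.5

52.5690 m^3/s


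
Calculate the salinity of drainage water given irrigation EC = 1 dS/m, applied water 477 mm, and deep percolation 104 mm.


EC_dw = EC_iw * D_iw / D_dw
EC_dw = 1 * 477 / 104
EC_dw = 477 / 104

4.5865 dS/m


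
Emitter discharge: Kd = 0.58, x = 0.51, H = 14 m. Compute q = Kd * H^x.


q = Kd * H^x = 0.58 * 14^0.51 = 0.58 * 3.841716

2.2282 L/h


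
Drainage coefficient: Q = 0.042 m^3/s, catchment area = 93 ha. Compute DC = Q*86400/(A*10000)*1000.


DC = Q * 86400 / (A * 10000) * 1000
DC = 0.042 * 86400 / (93 * 10000) * 1000
DC = 3628800.0000 / 930000

3.9019 mm/day


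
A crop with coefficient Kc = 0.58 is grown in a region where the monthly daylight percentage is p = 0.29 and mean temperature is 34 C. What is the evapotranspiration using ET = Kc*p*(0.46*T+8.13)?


ET = Kc * p * (0.46*T + 8.13)
ET = 0.58 * 0.29 * (0.46*34 + 8.13)
ET = 0.58 * 0.29 * 23.7700

3.9981 mm/day


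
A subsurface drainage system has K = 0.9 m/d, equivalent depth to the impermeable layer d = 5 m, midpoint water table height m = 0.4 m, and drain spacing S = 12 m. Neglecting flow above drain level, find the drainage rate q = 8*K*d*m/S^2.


q = 8*K*d*m/S^2
q = 8*0.9*5*0.4/12^2
q = 14.4000 / 144

0.1000 m/d


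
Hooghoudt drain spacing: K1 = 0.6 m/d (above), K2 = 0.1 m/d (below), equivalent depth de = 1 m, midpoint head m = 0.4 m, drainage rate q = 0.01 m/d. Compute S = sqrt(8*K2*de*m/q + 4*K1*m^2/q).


S^2 = 8*K2*de*m/q + 4*K1*m^2/q
S^2 = 8*0.1*1*0.4/0.01 + 4*0.6*0.4^2/0.01
S = sqrt(70.4000)

8.3905 m


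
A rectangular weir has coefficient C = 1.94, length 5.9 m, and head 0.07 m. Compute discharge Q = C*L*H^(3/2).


Q = C * L * H^(3/2) = 1.94 * 5.9 * 0.07^1.5 = 1.94 * 5.9 * 0.018520

0.2120 m^3/s


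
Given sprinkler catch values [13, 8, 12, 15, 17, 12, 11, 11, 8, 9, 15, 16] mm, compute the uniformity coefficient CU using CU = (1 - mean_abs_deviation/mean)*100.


mean = 12.250000 mm
MAD = 2.458333 mm
CU = (1 - 2.458333/12.250000)*100

79.9320 %


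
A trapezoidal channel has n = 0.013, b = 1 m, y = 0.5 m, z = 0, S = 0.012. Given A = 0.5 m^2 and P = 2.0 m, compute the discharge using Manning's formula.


R = A/P = 0.5/2.0 = 0.250000
Q = (1/0.013) * 0.5 * 0.250000^(2/3) * 0.012^0.5

1.6720 m^3/s


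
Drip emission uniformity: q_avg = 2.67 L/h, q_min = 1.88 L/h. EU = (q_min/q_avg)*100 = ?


EU = (q_min/q_avg)*100 = (1.88/2.67)*100 = 70.4120%

70.4120 %


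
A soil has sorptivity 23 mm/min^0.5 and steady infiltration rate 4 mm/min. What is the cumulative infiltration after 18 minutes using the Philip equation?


F = S*sqrt(t) + A*t
F = 23*sqrt(18) + 4*18
F = 23*4.242641 + 72

169.5807 mm


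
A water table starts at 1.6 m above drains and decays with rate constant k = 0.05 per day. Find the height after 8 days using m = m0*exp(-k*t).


m = m0 * exp(-k*t)
m = 1.6 * exp(-0.05 * 8)
m = 1.6 * exp(-0.4000)

1.0725 m


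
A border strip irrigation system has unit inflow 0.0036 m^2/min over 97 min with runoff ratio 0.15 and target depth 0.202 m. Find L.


L = q*t/((1+r)*Z)
L = 0.0036*97/((1+0.15)*0.202)
L = 0.3492/0.2323

1.5032 m


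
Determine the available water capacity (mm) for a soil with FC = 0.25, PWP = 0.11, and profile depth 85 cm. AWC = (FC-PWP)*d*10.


AWC = (FC - PWP) * d * 10
AWC = (0.25 - 0.11) * 85 * 10
AWC = 0.1400 * 85 * 10

119.0000 mm


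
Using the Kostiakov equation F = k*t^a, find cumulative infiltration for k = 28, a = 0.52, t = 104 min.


F = k * t^a = 28 * 104^0.52
F = 28 * 11.190702

313.3397 mm


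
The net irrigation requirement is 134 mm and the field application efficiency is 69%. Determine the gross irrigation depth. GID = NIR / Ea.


Ea = 69% = 0.69
GID = NIR / Ea = 134 / 0.69 = 194.2029 mm

194.2029 mm


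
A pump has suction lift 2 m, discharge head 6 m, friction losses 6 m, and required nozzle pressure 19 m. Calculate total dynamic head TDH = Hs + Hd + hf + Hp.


TDH = Hs + Hd + hf + Hp = 2 + 6 + 6 + 19 = 33

33 m


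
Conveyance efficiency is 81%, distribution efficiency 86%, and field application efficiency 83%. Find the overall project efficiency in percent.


Ec = 0.81, Eb = 0.86, Ea = 0.83
E = 0.81 * 0.86 * 0.83 * 100 = 57.8178%

57.8178 %


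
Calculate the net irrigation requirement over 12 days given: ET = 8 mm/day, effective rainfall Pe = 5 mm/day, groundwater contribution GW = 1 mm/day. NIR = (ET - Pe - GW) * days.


Daily deficit = ET - Pe - GW = 8 - 5 - 1 = 2 mm/day
NIR = 2 * 12 = 24 mm

24.0000 mm


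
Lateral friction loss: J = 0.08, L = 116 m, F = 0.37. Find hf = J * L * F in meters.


hf = J * L * F = 0.08 * 116 * 0.37 = 3.4336 m

3.4336 m


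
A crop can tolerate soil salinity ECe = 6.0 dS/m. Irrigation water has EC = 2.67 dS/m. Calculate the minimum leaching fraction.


LR = ECiw / (5*ECe - ECiw)
LR = 2.67 / (5*6.0 - 2.67)
LR = 2.67 / 27.3300

0.0977


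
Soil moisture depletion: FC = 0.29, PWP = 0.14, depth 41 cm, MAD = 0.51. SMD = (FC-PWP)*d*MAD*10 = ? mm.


SMD = (FC - PWP) * d * MAD * 10
SMD = (0.29 - 0.14) * 41 * 0.51 * 10
SMD = 0.1500 * 41 * 0.51 * 10

31.3650 mm


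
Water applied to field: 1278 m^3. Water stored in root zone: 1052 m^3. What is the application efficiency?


Ea = V_root / V_field * 100 = 1052 / 1278 * 100 = 82.3161%

82.3161 %


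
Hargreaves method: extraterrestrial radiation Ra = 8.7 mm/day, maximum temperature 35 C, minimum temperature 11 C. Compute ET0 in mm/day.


Tmean = (Tmax + Tmin)/2 = (35 + 11)/2 = 23.0
ET0 = 0.0023 * 8.7 * (23.0 + 17.8) * sqrt(35 - 11)
ET0 = 0.0023 * 8.7 * 40.8 * 4.898979

3.9996 mm/day


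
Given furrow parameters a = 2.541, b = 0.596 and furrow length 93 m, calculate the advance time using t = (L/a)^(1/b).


t = (L/a)^(1/b)
t = (93/2.541)^(1/0.596)
t = 36.599764^(1/0.596)

420.0352 min


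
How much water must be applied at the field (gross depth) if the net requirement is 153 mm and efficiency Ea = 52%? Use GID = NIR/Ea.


Ea = 52% = 0.52
GID = NIR / Ea = 153 / 0.52 = 294.2308 mm

294.2308 mm


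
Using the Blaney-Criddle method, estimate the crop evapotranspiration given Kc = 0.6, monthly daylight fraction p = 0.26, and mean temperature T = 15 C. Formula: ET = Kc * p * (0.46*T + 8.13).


ET = Kc * p * (0.46*T + 8.13)
ET = 0.6 * 0.26 * (0.46*15 + 8.13)
ET = 0.6 * 0.26 * 15.0300

2.3447 mm/day


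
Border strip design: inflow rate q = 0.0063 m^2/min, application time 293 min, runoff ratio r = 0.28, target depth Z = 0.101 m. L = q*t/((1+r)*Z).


L = q*t/((1+r)*Z)
L = 0.0063*293/((1+0.28)*0.101)
L = 1.8459/0.12928

14.2783 m


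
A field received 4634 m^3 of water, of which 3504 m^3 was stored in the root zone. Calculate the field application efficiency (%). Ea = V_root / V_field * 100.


Ea = V_root / V_field * 100 = 3504 / 4634 * 100 = 75.6150%

75.6150 %


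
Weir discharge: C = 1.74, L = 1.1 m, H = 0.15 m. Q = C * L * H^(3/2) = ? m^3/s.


Q = C * L * H^(3/2) = 1.74 * 1.1 * 0.15^1.5 = 1.74 * 1.1 * 0.058095

0.1112 m^3/s


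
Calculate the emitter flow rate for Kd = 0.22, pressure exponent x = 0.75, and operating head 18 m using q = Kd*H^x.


q = Kd * H^x = 0.22 * 18^0.75 = 0.22 * 8.738852

1.9225 L/h


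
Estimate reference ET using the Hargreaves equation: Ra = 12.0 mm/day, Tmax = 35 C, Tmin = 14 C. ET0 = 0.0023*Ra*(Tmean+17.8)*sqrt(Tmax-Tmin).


Tmean = (Tmax + Tmin)/2 = (35 + 14)/2 = 24.5
ET0 = 0.0023 * 12.0 * (24.5 + 17.8) * sqrt(35 - 14)
ET0 = 0.0023 * 12.0 * 42.3 * 4.582576

5.3501 mm/day


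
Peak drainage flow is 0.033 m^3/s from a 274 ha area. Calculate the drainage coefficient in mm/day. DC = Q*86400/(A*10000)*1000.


DC = Q * 86400 / (A * 10000) * 1000
DC = 0.033 * 86400 / (274 * 10000) * 1000
DC = 2851200.0000 / 2740000

1.0406 mm/day


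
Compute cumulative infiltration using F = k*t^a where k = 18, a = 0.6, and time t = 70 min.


F = k * t^a = 18 * 70^0.6
F = 18 * 12.795546

230.3198 mm


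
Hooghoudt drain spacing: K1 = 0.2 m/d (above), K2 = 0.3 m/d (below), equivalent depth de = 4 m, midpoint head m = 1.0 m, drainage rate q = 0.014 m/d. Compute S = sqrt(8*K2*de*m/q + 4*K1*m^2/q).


S^2 = 8*K2*de*m/q + 4*K1*m^2/q
S^2 = 8*0.3*4*1.0/0.014 + 4*0.2*1.0^2/0.014
S = sqrt(742.8571)

27.2554 m


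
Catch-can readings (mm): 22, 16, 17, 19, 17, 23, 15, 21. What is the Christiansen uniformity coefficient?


mean = 18.750000 mm
MAD = 2.500000 mm
CU = (1 - 2.500000/18.750000)*100

86.6667 %


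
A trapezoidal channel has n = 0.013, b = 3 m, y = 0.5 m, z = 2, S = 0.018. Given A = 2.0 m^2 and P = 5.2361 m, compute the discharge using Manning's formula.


R = A/P = 2.0/5.2361 = 0.381964
Q = (1/0.013) * 2.0 * 0.381964^(2/3) * 0.018^0.5

10.8660 m^3/s


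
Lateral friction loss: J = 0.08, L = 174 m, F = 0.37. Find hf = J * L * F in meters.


hf = J * L * F = 0.08 * 174 * 0.37 = 5.1504 m

5.1504 m


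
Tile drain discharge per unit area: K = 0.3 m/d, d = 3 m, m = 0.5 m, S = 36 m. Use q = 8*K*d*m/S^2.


q = 8*K*d*m/S^2
q = 8*0.3*3*0.5/36^2
q = 3.6000 / 1296

0.0028 m/d


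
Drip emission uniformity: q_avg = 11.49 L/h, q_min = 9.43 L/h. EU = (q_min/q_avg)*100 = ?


EU = (q_min/q_avg)*100 = (9.43/11.49)*100 = 82.0714%

82.0714 %


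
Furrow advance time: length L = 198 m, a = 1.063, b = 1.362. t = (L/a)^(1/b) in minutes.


t = (L/a)^(1/b)
t = (198/1.063)^(1/1.362)
t = 186.265287^(1/1.362)

46.4262 min


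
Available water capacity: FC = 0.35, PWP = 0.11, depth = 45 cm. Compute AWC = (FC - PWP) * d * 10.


AWC = (FC - PWP) * d * 10
AWC = (0.35 - 0.11) * 45 * 10
AWC = 0.2400 * 45 * 10

108.0000 mm


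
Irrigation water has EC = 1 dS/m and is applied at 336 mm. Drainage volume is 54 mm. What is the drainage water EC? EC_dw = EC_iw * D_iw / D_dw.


EC_dw = EC_iw * D_iw / D_dw
EC_dw = 1 * 336 / 54
EC_dw = 336 / 54

6.2222 dS/m


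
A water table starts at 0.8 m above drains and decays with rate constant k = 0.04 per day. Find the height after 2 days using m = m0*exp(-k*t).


m = m0 * exp(-k*t)
m = 0.8 * exp(-0.04 * 2)
m = 0.8 * exp(-0.0800)

0.7385 m


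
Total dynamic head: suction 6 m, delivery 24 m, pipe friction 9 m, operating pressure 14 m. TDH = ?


TDH = Hs + Hd + hf + Hp = 6 + 24 + 9 + 14 = 53

53 m


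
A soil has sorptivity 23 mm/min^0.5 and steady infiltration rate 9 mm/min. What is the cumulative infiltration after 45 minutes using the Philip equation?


F = S*sqrt(t) + A*t
F = 23*sqrt(45) + 9*45
F = 23*6.708204 + 405

559.2887 mm


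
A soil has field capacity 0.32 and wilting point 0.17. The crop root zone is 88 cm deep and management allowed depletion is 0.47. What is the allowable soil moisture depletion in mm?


SMD = (FC - PWP) * d * MAD * 10
SMD = (0.32 - 0.17) * 88 * 0.47 * 10
SMD = 0.1500 * 88 * 0.47 * 10

62.0400 mm


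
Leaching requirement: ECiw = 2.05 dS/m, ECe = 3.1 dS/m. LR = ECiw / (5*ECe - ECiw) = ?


LR = ECiw / (5*ECe - ECiw)
LR = 2.05 / (5*3.1 - 2.05)
LR = 2.05 / 13.4500

0.1524


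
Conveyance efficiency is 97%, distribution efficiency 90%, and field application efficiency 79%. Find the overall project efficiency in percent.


Ec = 0.97, Eb = 0.9, Ea = 0.79
E = 0.97 * 0.9 * 0.79 * 100 = 68.9670%

68.9670 %


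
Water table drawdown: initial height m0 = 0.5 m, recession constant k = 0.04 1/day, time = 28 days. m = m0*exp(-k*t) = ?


m = m0 * exp(-k*t)
m = 0.5 * exp(-0.04 * 28)
m = 0.5 * exp(-1.1200)

0.1631 m


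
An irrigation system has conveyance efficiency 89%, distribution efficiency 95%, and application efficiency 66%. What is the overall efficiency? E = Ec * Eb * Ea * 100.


Ec = 0.89, Eb = 0.95, Ea = 0.66
E = 0.89 * 0.95 * 0.66 * 100 = 55.8030%

55.8030 %


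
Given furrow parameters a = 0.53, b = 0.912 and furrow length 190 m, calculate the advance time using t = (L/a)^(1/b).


t = (L/a)^(1/b)
t = (190/0.53)^(1/0.912)
t = 358.490566^(1/0.912)

632.3571 min


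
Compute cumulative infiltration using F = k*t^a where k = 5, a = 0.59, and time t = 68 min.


F = k * t^a = 5 * 68^0.59
F = 5 * 12.055362

60.2768 mm


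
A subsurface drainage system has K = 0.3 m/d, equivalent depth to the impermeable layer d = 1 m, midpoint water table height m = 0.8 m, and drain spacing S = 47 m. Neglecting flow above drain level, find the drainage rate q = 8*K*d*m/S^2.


q = 8*K*d*m/S^2
q = 8*0.3*1*0.8/47^2
q = 1.9200 / 2209

8.6917e-04 m/d
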